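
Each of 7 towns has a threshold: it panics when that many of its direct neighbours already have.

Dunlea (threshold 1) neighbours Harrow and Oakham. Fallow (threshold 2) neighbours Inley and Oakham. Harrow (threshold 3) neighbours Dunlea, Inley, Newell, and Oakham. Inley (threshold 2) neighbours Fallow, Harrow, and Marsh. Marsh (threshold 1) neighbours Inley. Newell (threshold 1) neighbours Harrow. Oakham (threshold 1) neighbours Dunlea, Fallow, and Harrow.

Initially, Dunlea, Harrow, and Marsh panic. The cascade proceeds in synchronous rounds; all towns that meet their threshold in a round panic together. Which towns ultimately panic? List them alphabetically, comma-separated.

Round 1 — Dunlea, Harrow, Marsh panic (initial).
Round 2 — checking thresholds:
  Inley: 2 of 3 neighbours ≥ 2, panics.
  Newell: 1 of 1 neighbours ≥ 1, panics.
  Oakham: 2 of 3 neighbours ≥ 1, panics.
Round 3 — checking thresholds:
  Fallow: 2 of 2 neighbours ≥ 2, panics.
Round 4 — no new panics; cascade stops.

Dunlea, Fallow, Harrow, Inley, Marsh, Newell, Oakham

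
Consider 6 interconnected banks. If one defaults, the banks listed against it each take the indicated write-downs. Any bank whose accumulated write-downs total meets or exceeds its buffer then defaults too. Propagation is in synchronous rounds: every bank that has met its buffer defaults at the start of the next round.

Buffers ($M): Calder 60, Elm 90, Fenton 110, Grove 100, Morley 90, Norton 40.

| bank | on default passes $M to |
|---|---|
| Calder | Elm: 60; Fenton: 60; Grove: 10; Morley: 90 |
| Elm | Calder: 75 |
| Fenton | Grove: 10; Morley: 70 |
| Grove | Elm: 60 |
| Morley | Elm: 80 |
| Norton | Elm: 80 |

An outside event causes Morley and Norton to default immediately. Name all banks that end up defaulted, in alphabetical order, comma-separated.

Round 1 — Morley, Norton default (initial).
  Elm: +80+80 → 160 ≥ 90
Round 2 — Elm defaults.
  Calder: +75 → 75 ≥ 60
Round 3 — Calder defaults.
  Fenton: +60 → 60 < 110
  Grove: +10 → 10 < 100
No further defaults.

Calder, Elm, Morley, Norton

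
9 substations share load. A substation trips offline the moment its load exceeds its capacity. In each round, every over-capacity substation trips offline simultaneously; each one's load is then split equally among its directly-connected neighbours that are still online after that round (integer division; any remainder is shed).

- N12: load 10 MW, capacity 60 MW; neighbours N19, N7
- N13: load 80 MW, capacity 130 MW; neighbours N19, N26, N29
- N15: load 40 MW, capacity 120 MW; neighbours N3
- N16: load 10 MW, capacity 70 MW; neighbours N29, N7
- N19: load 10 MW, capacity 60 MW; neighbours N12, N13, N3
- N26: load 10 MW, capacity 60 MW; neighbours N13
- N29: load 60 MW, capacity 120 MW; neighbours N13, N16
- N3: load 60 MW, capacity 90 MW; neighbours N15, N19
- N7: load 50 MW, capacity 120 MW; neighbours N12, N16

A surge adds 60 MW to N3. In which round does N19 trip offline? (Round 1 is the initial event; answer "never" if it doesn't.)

2

Round 1 — N3 at 120 > 90. N3 trips offline.
  N3 sheds 120 MW to N15, N19: 60 each.
    N15: 40+60 = 100 ≤ 120
    N19: 10+60 = 70 > 60
Round 2 — N19 trips offline.
  N19 sheds 70 MW to N12, N13: 35 each.
    N12: 10+35 = 45 ≤ 60
    N13: 80+35 = 115 ≤ 130
No further trips.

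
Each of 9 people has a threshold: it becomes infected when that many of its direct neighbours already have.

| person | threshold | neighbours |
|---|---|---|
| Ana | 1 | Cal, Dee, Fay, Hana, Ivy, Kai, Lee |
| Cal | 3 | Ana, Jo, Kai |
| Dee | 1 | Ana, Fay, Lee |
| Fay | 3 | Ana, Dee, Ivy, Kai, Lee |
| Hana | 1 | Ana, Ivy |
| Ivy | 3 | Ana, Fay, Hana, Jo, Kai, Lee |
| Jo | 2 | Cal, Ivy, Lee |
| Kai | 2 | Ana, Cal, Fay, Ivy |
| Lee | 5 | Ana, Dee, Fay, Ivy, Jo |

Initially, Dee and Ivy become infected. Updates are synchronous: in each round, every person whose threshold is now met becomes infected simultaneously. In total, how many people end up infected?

Round 1 — Dee, Ivy become infected (initial).
Round 2 — checking thresholds:
  Ana: 2 of 7 neighbours ≥ 1, becomes infected.
  Fay: 2 of 5 neighbours < 3, not yet.
  Hana: 1 of 2 neighbours ≥ 1, becomes infected.
  Jo: 1 of 3 neighbours < 2, not yet.
  Kai: 1 of 4 neighbours < 2, not yet.
  Lee: 2 of 5 neighbours < 5, not yet.
Round 3 — checking thresholds:
  Cal: 1 of 3 neighbours < 3, not yet.
  Fay: 3 of 5 neighbours ≥ 3, becomes infected.
  Jo: 1 of 3 neighbours < 2, not yet.
  Kai: 2 of 4 neighbours ≥ 2, becomes infected.
  Lee: 3 of 5 neighbours < 5, not yet.
Round 4 — no new infections; cascade stops.

6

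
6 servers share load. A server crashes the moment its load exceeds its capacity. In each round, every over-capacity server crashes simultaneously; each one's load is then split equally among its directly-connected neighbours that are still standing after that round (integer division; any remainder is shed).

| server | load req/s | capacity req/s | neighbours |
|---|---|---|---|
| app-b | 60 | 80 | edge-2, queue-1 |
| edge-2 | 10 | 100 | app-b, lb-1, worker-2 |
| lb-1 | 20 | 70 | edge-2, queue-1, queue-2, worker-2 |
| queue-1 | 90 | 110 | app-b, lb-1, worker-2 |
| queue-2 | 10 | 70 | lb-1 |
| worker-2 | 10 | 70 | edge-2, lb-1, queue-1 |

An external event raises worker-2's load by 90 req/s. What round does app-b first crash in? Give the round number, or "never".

Round 1 — worker-2 at 100 > 70. worker-2 crashes.
  worker-2 sheds 100 req/s to edge-2, lb-1, queue-1: 33 each (1 lost).
    edge-2: 10+33 = 43 ≤ 100
    lb-1: 20+33 = 53 ≤ 70
    queue-1: 90+33 = 123 > 110
Round 2 — queue-1 crashes.
  queue-1 sheds 123 req/s to app-b, lb-1: 61 each (1 lost).
    app-b: 60+61 = 121 > 80
    lb-1: 53+61 = 114 > 70
Round 3 — app-b, lb-1 crash.
  app-b sheds 121 req/s to edge-2: 121 each.
    edge-2: 43+121 = 164 > 100
  lb-1 sheds 114 req/s to edge-2, queue-2: 57 each.
    edge-2: 164+57 = 221 > 100
    queue-2: 10+57 = 67 ≤ 70
Round 4 — edge-2 crashes.
  edge-2 sheds 221 req/s: no online neighbours, lost.
No further crashes.

3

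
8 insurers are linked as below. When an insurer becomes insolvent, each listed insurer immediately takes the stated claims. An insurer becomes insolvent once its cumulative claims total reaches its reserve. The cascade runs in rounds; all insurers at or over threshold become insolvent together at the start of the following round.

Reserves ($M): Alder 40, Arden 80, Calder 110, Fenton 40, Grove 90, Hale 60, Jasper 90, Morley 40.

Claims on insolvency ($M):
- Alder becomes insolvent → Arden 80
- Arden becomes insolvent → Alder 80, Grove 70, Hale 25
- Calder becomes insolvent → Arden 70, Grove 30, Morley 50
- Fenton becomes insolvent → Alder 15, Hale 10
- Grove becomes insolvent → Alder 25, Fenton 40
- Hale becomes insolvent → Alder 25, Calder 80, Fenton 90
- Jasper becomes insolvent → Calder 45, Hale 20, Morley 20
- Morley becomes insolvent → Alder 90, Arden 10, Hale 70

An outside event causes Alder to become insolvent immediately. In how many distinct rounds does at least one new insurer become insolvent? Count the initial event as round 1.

Round 1 — Alder becomes insolvent (initial).
  Arden: +80 → 80 ≥ 80
Round 2 — Arden becomes insolvent.
  Grove: +70 → 70 < 90
  Hale: +25 → 25 < 60
No further insolvencies.

2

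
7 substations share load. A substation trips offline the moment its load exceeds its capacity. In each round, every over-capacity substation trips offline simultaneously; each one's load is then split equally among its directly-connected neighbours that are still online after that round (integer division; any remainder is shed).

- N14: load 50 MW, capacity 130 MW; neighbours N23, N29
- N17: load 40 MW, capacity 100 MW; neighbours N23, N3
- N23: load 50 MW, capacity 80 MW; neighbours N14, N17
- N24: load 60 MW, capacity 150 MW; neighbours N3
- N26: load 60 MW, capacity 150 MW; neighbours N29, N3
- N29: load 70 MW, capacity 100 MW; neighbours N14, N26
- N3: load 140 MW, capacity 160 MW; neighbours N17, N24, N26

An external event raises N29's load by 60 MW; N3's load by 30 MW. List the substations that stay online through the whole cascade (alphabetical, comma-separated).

N14, N17, N23, N24

Round 1 — N29 at 130 > 100; N3 at 170 > 160. N29, N3 trip offline.
  N29 sheds 130 MW to N14, N26: 65 each.
    N14: 50+65 = 115 ≤ 130
    N26: 60+65 = 125 ≤ 150
  N3 sheds 170 MW to N17, N24, N26: 56 each (2 lost).
    N17: 40+56 = 96 ≤ 100
    N24: 60+56 = 116 ≤ 150
    N26: 125+56 = 181 > 150
Round 2 — N26 trips offline.
  N26 sheds 181 MW: no online neighbours, lost.
No further trips.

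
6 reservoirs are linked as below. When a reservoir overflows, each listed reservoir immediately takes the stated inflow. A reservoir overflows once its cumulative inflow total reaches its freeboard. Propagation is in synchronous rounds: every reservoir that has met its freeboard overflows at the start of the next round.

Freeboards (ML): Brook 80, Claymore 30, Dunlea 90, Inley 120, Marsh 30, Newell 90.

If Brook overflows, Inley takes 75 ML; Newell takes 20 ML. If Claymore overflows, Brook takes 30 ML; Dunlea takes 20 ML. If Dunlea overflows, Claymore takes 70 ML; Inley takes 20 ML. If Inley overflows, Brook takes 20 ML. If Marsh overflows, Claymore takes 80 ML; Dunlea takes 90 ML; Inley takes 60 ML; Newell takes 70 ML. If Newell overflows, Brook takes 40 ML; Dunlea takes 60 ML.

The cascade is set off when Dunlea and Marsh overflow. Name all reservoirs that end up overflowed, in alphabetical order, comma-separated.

Claymore, Dunlea, Marsh

Round 1 — Dunlea, Marsh overflow (initial).
  Claymore: +70+80 → 150 ≥ 30
  Inley: +20+60 → 80 < 120
  Newell: +70 → 70 < 90
Round 2 — Claymore overflows.
  Brook: +30 → 30 < 80
No further overflows.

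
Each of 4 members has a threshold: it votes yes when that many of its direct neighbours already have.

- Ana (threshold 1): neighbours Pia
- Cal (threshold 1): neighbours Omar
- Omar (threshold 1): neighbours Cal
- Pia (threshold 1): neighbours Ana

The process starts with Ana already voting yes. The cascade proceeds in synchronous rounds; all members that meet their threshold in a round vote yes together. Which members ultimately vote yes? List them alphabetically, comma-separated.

Ana, Pia

Round 1 — Ana votes yes (initial).
Round 2 — checking thresholds:
  Pia: 1 of 1 neighbours ≥ 1, votes yes.
Round 3 — no new yes votes; cascade stops.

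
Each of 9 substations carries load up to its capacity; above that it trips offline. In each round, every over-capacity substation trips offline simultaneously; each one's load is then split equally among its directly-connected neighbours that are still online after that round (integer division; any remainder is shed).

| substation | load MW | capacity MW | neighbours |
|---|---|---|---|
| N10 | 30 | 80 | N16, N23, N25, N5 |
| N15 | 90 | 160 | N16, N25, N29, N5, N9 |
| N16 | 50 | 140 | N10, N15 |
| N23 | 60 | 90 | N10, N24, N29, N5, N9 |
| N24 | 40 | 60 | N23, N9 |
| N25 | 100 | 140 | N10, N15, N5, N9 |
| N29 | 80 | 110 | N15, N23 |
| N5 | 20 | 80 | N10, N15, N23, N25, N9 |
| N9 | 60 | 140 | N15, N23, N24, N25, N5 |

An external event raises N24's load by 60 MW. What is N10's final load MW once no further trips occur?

57

Round 1 — N24 at 100 > 60. N24 trips offline.
  N24 sheds 100 MW to N23, N9: 50 each.
    N23: 60+50 = 110 > 90
    N9: 60+50 = 110 ≤ 140
Round 2 — N23 trips offline.
  N23 sheds 110 MW to N10, N29, N5, N9: 27 each (2 lost).
    N10: 30+27 = 57 ≤ 80
    N29: 80+27 = 107 ≤ 110
    N5: 20+27 = 47 ≤ 80
    N9: 110+27 = 137 ≤ 140
No further trips.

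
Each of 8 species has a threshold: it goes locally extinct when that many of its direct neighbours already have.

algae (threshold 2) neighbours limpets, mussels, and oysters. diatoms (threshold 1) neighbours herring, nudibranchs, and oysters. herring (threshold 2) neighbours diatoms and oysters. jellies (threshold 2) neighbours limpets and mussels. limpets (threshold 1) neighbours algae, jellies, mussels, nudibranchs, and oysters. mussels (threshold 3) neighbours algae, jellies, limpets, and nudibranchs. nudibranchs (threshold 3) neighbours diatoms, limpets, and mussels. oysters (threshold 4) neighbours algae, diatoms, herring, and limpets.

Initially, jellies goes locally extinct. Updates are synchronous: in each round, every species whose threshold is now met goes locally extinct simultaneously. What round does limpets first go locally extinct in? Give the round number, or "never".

2

Round 1 — jellies goes locally extinct (initial).
Round 2 — checking thresholds:
  limpets: 1 of 5 neighbours ≥ 1, goes locally extinct.
  mussels: 1 of 4 neighbours < 3, below threshold.
Round 3 — no new extinctions; cascade stops.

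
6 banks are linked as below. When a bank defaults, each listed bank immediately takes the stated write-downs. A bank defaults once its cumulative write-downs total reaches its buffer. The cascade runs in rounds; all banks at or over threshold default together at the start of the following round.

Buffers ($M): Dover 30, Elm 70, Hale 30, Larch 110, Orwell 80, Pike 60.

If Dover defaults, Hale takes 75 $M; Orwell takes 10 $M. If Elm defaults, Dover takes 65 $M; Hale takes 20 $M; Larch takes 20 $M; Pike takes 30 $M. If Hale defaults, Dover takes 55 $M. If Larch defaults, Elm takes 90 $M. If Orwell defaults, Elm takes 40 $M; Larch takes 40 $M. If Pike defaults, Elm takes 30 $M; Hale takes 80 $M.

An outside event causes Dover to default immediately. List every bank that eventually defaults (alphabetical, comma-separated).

Dover, Hale

Round 1 — Dover defaults (initial).
  Hale: +75 → 75 ≥ 30
  Orwell: +10 → 10 < 80
Round 2 — Hale defaults.
No further defaults.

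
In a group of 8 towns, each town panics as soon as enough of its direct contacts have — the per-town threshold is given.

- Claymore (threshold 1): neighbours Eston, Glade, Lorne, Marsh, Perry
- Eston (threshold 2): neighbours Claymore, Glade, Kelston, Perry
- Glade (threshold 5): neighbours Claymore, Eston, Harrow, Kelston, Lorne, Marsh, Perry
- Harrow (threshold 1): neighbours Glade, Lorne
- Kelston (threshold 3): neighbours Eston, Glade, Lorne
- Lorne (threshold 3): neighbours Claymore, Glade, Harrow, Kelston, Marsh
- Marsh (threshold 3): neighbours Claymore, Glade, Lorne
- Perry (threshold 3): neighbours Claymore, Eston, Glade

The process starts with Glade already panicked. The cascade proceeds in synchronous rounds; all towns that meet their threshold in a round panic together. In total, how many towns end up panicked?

8

Round 1 — Glade panics (initial).
Round 2 — checking thresholds:
  Claymore: 1 of 5 neighbours ≥ 1, panics.
  Eston: 1 of 4 neighbours < 2, not yet.
  Harrow: 1 of 2 neighbours ≥ 1, panics.
  Kelston: 1 of 3 neighbours < 3, not yet.
  Lorne: 1 of 5 neighbours < 3, not yet.
  Marsh: 1 of 3 neighbours < 3, not yet.
  Perry: 1 of 3 neighbours < 3, not yet.
Round 3 — checking thresholds:
  Eston: 2 of 4 neighbours ≥ 2, panics.
  Kelston: 1 of 3 neighbours < 3, not yet.
  Lorne: 3 of 5 neighbours ≥ 3, panics.
  Marsh: 2 of 3 neighbours < 3, not yet.
  Perry: 2 of 3 neighbours < 3, not yet.
Round 4 — checking thresholds:
  Kelston: 3 of 3 neighbours ≥ 3, panics.
  Marsh: 3 of 3 neighbours ≥ 3, panics.
  Perry: 3 of 3 neighbours ≥ 3, panics.
Round 5 — no new panics; cascade stops.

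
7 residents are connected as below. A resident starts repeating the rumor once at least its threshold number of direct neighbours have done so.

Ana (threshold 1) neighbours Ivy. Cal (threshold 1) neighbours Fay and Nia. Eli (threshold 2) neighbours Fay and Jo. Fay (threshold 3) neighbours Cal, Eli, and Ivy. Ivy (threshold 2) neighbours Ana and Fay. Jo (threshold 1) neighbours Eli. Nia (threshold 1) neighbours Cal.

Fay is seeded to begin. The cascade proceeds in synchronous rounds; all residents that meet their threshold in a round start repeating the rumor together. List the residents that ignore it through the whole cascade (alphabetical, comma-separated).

Round 1 — Fay starts repeating the rumor (initial).
Round 2 — checking thresholds:
  Cal: 1 of 2 neighbours ≥ 1, starts repeating the rumor.
  Eli: 1 of 2 neighbours < 2, below threshold.
  Ivy: 1 of 2 neighbours < 2, below threshold.
Round 3 — checking thresholds:
  Eli: 1 of 2 neighbours < 2, below threshold.
  Ivy: 1 of 2 neighbours < 2, below threshold.
  Nia: 1 of 1 neighbours ≥ 1, starts repeating the rumor.
Round 4 — no new spreads; cascade stops.

Ana, Eli, Ivy, Jo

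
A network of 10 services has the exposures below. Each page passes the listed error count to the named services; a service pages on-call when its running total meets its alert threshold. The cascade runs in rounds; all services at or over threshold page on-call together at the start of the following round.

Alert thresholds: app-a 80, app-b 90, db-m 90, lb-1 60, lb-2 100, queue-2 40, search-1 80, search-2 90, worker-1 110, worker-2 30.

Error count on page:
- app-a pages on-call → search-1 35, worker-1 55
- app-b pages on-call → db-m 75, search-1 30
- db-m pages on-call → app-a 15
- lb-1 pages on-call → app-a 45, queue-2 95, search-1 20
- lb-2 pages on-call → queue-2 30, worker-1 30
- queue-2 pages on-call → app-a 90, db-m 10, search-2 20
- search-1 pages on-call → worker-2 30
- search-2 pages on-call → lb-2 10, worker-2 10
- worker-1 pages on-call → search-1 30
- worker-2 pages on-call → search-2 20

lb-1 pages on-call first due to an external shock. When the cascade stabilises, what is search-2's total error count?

20

Round 1 — lb-1 pages on-call (initial).
  app-a: +45 → 45 < 80
  queue-2: +95 → 95 ≥ 40
  search-1: +20 → 20 < 80
Round 2 — queue-2 pages on-call.
  app-a: +90 → 135 ≥ 80
  db-m: +10 → 10 < 90
  search-2: +20 → 20 < 90
Round 3 — app-a pages on-call.
  search-1: +35 → 55 < 80
  worker-1: +55 → 55 < 110
No further pages.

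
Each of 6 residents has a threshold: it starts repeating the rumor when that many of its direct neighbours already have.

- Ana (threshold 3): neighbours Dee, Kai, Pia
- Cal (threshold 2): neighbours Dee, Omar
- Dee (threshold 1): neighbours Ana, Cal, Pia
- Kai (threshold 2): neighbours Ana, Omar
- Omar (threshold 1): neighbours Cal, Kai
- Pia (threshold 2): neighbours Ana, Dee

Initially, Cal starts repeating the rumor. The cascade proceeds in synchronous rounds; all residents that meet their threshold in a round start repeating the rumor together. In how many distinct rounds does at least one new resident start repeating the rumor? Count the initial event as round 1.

Round 1 — Cal starts repeating the rumor (initial).
Round 2 — checking thresholds:
  Dee: 1 of 3 neighbours ≥ 1, starts repeating the rumor.
  Omar: 1 of 2 neighbours ≥ 1, starts repeating the rumor.
Round 3 — no new spreads; cascade stops.

2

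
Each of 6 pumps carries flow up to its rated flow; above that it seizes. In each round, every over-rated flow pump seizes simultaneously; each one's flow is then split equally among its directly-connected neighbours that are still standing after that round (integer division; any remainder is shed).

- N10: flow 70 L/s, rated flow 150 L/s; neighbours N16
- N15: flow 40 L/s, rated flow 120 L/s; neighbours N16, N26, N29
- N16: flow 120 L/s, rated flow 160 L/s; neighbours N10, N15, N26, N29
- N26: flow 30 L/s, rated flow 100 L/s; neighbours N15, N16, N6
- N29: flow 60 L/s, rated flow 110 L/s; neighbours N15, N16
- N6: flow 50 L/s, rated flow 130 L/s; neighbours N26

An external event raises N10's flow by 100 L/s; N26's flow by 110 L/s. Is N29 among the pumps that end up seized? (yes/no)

Round 1 — N10 at 170 > 150; N26 at 140 > 100. N10, N26 seize.
  N10 sheds 170 L/s to N16: 170 each.
    N16: 120+170 = 290 > 160
  N26 sheds 140 L/s to N15, N16, N6: 46 each (2 lost).
    N15: 40+46 = 86 ≤ 120
    N16: 290+46 = 336 > 160
    N6: 50+46 = 96 ≤ 130
Round 2 — N16 seizes.
  N16 sheds 336 L/s to N15, N29: 168 each.
    N15: 86+168 = 254 > 120
    N29: 60+168 = 228 > 110
Round 3 — N15, N29 seize.
  N15 sheds 254 L/s: no online neighbours, lost.
  N29 sheds 228 L/s: no online neighbours, lost.
No further seizures.

yes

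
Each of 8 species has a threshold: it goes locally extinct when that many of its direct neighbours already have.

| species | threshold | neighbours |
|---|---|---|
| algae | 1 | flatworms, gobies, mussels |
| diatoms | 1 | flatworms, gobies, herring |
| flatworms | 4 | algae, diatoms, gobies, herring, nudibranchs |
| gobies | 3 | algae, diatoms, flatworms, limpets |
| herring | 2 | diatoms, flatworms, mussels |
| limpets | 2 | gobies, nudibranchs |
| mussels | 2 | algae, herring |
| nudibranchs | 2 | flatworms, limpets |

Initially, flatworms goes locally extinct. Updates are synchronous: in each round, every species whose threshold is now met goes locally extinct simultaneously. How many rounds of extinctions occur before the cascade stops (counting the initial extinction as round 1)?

4

Round 1 — flatworms goes locally extinct (initial).
Round 2 — checking thresholds:
  algae: 1 of 3 neighbours ≥ 1, goes locally extinct.
  diatoms: 1 of 3 neighbours ≥ 1, goes locally extinct.
  gobies: 1 of 4 neighbours < 3, holds.
  herring: 1 of 3 neighbours < 2, holds.
  nudibranchs: 1 of 2 neighbours < 2, holds.
Round 3 — checking thresholds:
  gobies: 3 of 4 neighbours ≥ 3, goes locally extinct.
  herring: 2 of 3 neighbours ≥ 2, goes locally extinct.
  mussels: 1 of 2 neighbours < 2, holds.
  nudibranchs: 1 of 2 neighbours < 2, holds.
Round 4 — checking thresholds:
  limpets: 1 of 2 neighbours < 2, holds.
  mussels: 2 of 2 neighbours ≥ 2, goes locally extinct.
  nudibranchs: 1 of 2 neighbours < 2, holds.
Round 5 — no new extinctions; cascade stops.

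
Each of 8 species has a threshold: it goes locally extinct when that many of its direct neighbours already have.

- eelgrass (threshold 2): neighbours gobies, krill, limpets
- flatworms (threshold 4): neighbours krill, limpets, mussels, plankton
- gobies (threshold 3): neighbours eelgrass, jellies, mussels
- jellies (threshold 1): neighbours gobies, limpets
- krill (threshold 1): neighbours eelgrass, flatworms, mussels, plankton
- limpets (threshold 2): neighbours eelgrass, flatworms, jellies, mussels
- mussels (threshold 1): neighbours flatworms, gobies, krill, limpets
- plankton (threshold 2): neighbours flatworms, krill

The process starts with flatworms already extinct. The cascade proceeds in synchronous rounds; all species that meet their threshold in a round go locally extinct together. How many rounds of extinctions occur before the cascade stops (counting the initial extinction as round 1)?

Round 1 — flatworms goes locally extinct (initial).
Round 2 — checking thresholds:
  krill: 1 of 4 neighbours ≥ 1, goes locally extinct.
  limpets: 1 of 4 neighbours < 2, not yet.
  mussels: 1 of 4 neighbours ≥ 1, goes locally extinct.
  plankton: 1 of 2 neighbours < 2, not yet.
Round 3 — checking thresholds:
  eelgrass: 1 of 3 neighbours < 2, not yet.
  gobies: 1 of 3 neighbours < 3, not yet.
  limpets: 2 of 4 neighbours ≥ 2, goes locally extinct.
  plankton: 2 of 2 neighbours ≥ 2, goes locally extinct.
Round 4 — checking thresholds:
  eelgrass: 2 of 3 neighbours ≥ 2, goes locally extinct.
  gobies: 1 of 3 neighbours < 3, not yet.
  jellies: 1 of 2 neighbours ≥ 1, goes locally extinct.
Round 5 — checking thresholds:
  gobies: 3 of 3 neighbours ≥ 3, goes locally extinct.
Round 6 — no new extinctions; cascade stops.

5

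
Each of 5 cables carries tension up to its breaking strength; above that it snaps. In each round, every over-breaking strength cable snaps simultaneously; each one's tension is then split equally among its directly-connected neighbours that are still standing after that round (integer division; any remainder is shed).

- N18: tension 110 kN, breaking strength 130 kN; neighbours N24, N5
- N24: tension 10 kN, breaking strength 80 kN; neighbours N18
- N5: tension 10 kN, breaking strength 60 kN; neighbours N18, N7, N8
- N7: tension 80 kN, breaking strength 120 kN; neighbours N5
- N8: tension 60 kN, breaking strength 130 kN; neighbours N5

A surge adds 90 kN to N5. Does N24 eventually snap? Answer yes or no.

yes

Round 1 — N5 at 100 > 60. N5 snaps.
  N5 sheds 100 kN to N18, N7, N8: 33 each (1 lost).
    N18: 110+33 = 143 > 130
    N7: 80+33 = 113 ≤ 120
    N8: 60+33 = 93 ≤ 130
Round 2 — N18 snaps.
  N18 sheds 143 kN to N24: 143 each.
    N24: 10+143 = 153 > 80
Round 3 — N24 snaps.
  N24 sheds 153 kN: no online neighbours, lost.
No further breaks.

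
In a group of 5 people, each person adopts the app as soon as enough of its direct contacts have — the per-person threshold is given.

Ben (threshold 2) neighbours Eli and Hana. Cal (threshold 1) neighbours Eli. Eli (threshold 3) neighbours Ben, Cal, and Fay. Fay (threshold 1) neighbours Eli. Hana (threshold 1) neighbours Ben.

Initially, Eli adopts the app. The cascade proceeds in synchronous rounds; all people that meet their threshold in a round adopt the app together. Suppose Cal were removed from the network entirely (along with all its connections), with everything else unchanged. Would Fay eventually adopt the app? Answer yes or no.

yes

With Cal removed:
Round 1 — Eli adopts the app (initial).
Round 2 — checking thresholds:
  Ben: 1 of 2 neighbours < 2, holds.
  Fay: 1 of 1 neighbours ≥ 1, adopts the app.
Round 3 — no new adoptions; cascade stops.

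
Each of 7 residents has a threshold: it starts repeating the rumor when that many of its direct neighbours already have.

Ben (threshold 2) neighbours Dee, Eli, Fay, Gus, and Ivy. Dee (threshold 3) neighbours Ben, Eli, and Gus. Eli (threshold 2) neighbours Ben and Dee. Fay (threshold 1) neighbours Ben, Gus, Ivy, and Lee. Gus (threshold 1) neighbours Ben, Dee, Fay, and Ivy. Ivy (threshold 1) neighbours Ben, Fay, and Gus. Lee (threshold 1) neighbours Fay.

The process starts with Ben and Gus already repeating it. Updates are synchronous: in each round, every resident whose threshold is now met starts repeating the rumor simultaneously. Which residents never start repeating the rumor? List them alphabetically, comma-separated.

Dee, Eli

Round 1 — Ben, Gus start repeating the rumor (initial).
Round 2 — checking thresholds:
  Dee: 2 of 3 neighbours < 3, below threshold.
  Eli: 1 of 2 neighbours < 2, below threshold.
  Fay: 2 of 4 neighbours ≥ 1, starts repeating the rumor.
  Ivy: 2 of 3 neighbours ≥ 1, starts repeating the rumor.
Round 3 — checking thresholds:
  Dee: 2 of 3 neighbours < 3, below threshold.
  Eli: 1 of 2 neighbours < 2, below threshold.
  Lee: 1 of 1 neighbours ≥ 1, starts repeating the rumor.
Round 4 — no new spreads; cascade stops.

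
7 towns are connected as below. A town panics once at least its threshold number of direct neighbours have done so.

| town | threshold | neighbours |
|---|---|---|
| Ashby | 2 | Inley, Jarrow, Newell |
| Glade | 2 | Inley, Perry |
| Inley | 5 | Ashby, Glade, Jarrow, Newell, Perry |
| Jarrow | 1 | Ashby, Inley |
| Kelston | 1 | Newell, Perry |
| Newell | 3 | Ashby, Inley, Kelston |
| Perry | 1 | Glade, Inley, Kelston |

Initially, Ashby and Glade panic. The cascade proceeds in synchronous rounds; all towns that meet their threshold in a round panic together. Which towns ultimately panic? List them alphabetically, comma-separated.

Ashby, Glade, Jarrow, Kelston, Perry

Round 1 — Ashby, Glade panic (initial).
Round 2 — checking thresholds:
  Inley: 2 of 5 neighbours < 5, below threshold.
  Jarrow: 1 of 2 neighbours ≥ 1, panics.
  Newell: 1 of 3 neighbours < 3, below threshold.
  Perry: 1 of 3 neighbours ≥ 1, panics.
Round 3 — checking thresholds:
  Inley: 4 of 5 neighbours < 5, below threshold.
  Kelston: 1 of 2 neighbours ≥ 1, panics.
  Newell: 1 of 3 neighbours < 3, below threshold.
Round 4 — no new panics; cascade stops.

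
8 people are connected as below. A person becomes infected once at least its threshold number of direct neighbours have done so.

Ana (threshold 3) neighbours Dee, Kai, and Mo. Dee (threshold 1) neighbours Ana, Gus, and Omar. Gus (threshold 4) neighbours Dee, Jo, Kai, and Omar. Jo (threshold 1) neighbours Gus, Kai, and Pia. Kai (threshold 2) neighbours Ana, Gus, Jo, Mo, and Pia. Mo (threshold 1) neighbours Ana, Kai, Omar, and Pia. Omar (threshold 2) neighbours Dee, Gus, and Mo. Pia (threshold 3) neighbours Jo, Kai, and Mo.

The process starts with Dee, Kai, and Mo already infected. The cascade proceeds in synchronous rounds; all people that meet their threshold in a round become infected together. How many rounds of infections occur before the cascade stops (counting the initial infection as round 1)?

Round 1 — Dee, Kai, Mo become infected (initial).
Round 2 — checking thresholds:
  Ana: 3 of 3 neighbours ≥ 3, becomes infected.
  Gus: 2 of 4 neighbours < 4, below threshold.
  Jo: 1 of 3 neighbours ≥ 1, becomes infected.
  Omar: 2 of 3 neighbours ≥ 2, becomes infected.
  Pia: 2 of 3 neighbours < 3, below threshold.
Round 3 — checking thresholds:
  Gus: 4 of 4 neighbours ≥ 4, becomes infected.
  Pia: 3 of 3 neighbours ≥ 3, becomes infected.
Round 4 — no new infections; cascade stops.

3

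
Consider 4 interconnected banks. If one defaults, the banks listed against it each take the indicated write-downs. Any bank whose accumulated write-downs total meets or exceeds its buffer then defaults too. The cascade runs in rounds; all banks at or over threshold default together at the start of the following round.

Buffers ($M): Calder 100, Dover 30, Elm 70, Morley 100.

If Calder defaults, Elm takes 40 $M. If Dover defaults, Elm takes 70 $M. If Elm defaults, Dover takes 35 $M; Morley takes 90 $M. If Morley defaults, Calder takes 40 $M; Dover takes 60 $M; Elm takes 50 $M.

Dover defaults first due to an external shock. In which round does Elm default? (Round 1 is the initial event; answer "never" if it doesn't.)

Round 1 — Dover defaults (initial).
  Elm: +70 → 70 ≥ 70
Round 2 — Elm defaults.
  Morley: +90 → 90 < 100
No further defaults.

2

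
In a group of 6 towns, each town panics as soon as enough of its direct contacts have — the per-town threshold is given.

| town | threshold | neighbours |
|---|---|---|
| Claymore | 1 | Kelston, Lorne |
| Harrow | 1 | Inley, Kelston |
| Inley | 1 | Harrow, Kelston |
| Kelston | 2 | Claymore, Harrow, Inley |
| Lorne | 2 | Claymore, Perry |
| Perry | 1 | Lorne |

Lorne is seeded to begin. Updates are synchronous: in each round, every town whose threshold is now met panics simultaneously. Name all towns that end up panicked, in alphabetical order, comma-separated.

Round 1 — Lorne panics (initial).
Round 2 — checking thresholds:
  Claymore: 1 of 2 neighbours ≥ 1, panics.
  Perry: 1 of 1 neighbours ≥ 1, panics.
Round 3 — no new panics; cascade stops.

Claymore, Lorne, Perry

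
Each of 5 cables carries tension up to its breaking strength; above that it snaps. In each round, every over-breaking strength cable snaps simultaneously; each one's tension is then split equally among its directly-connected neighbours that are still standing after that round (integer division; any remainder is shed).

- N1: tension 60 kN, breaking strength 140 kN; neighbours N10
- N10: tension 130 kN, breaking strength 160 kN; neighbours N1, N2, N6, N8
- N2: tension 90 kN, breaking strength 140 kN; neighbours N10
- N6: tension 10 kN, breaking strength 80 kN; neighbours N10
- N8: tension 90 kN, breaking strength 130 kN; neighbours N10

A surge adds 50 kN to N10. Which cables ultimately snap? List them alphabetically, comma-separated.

Round 1 — N10 at 180 > 160. N10 snaps.
  N10 sheds 180 kN to N1, N2, N6, N8: 45 each.
    N1: 60+45 = 105 ≤ 140
    N2: 90+45 = 135 ≤ 140
    N6: 10+45 = 55 ≤ 80
    N8: 90+45 = 135 > 130
Round 2 — N8 snaps.
  N8 sheds 135 kN: no online neighbours, lost.
No further breaks.

N10, N8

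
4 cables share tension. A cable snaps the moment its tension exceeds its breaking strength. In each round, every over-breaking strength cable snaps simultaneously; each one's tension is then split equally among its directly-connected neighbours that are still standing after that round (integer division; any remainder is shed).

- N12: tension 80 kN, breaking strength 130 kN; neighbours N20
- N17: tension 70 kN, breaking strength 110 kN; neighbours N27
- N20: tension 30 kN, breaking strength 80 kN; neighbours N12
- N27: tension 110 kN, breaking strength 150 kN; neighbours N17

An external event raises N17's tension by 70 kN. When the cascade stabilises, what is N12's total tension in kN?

Round 1 — N17 at 140 > 110. N17 snaps.
  N17 sheds 140 kN to N27: 140 each.
    N27: 110+140 = 250 > 150
Round 2 — N27 snaps.
  N27 sheds 250 kN: no online neighbours, lost.
No further breaks.

80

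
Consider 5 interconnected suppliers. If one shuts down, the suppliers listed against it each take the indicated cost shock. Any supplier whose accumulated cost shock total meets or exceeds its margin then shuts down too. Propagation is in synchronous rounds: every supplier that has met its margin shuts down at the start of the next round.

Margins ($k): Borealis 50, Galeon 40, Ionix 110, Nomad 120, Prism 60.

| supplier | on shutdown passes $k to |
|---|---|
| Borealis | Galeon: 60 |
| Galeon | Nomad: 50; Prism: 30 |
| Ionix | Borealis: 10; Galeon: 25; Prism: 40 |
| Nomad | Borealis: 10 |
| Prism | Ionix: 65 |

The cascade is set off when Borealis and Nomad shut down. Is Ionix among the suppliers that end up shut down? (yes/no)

Round 1 — Borealis, Nomad shut down (initial).
  Galeon: +60 → 60 ≥ 40
Round 2 — Galeon shuts down.
  Prism: +30 → 30 < 60
No further shutdowns.

no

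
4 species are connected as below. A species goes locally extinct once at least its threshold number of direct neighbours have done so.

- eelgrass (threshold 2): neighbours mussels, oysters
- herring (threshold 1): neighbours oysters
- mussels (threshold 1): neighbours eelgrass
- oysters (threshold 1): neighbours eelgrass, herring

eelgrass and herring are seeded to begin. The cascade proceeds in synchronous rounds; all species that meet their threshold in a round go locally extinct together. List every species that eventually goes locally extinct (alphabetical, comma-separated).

eelgrass, herring, mussels, oysters

Round 1 — eelgrass, herring go locally extinct (initial).
Round 2 — checking thresholds:
  mussels: 1 of 1 neighbours ≥ 1, goes locally extinct.
  oysters: 2 of 2 neighbours ≥ 1, goes locally extinct.
Round 3 — no new extinctions; cascade stops.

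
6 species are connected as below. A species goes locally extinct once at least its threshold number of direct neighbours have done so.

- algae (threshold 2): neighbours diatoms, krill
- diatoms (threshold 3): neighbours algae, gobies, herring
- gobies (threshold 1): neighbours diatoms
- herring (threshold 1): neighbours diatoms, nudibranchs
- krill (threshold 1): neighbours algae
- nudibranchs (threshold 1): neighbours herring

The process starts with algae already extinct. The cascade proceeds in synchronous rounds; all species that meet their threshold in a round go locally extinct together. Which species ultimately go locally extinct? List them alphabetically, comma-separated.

Round 1 — algae goes locally extinct (initial).
Round 2 — checking thresholds:
  diatoms: 1 of 3 neighbours < 3, holds.
  krill: 1 of 1 neighbours ≥ 1, goes locally extinct.
Round 3 — no new extinctions; cascade stops.

algae, krill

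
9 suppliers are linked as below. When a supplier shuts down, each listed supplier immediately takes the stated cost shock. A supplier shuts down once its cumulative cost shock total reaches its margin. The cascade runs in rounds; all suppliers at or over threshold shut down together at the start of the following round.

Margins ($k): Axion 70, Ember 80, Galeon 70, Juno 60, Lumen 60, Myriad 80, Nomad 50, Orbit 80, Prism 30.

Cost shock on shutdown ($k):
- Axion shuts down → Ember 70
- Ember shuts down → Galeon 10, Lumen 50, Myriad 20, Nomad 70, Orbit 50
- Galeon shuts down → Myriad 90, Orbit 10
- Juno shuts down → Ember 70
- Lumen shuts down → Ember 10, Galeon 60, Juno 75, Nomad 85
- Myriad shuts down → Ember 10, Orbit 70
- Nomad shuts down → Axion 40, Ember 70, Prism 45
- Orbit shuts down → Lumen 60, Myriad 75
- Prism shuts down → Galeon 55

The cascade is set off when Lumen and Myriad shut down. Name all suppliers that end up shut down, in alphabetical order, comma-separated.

Ember, Galeon, Juno, Lumen, Myriad, Nomad, Orbit, Prism

Round 1 — Lumen, Myriad shut down (initial).
  Ember: +10+10 → 20 < 80
  Galeon: +60 → 60 < 70
  Juno: +75 → 75 ≥ 60
  Nomad: +85 → 85 ≥ 50
  Orbit: +70 → 70 < 80
Round 2 — Juno, Nomad shut down.
  Axion: +40 → 40 < 70
  Ember: +70+70 → 160 ≥ 80
  Prism: +45 → 45 ≥ 30
Round 3 — Ember, Prism shut down.
  Galeon: +10+55 → 125 ≥ 70
  Orbit: +50 → 120 ≥ 80
Round 4 — Galeon, Orbit shut down.
No further shutdowns.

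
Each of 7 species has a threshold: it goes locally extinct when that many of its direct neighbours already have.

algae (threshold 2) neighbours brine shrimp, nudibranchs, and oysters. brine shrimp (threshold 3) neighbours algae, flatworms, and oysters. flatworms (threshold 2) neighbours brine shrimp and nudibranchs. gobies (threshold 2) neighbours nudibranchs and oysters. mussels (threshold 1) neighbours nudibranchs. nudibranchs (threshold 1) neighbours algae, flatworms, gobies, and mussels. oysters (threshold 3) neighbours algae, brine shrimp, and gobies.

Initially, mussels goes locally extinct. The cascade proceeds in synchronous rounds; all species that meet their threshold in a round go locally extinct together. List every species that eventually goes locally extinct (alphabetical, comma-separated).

mussels, nudibranchs

Round 1 — mussels goes locally extinct (initial).
Round 2 — checking thresholds:
  nudibranchs: 1 of 4 neighbours ≥ 1, goes locally extinct.
Round 3 — no new extinctions; cascade stops.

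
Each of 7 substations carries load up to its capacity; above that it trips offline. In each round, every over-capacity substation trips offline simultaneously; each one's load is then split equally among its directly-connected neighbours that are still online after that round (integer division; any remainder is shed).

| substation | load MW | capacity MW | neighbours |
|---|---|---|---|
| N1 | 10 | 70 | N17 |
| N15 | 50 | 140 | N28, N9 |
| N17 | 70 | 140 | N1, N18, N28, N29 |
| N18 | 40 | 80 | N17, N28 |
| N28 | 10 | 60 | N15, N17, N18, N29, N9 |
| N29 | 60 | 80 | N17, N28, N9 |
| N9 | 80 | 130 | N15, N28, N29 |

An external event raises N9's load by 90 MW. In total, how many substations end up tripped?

Round 1 — N9 at 170 > 130. N9 trips offline.
  N9 sheds 170 MW to N15, N28, N29: 56 each (2 lost).
    N15: 50+56 = 106 ≤ 140
    N28: 10+56 = 66 > 60
    N29: 60+56 = 116 > 80
Round 2 — N28, N29 trip offline.
  N28 sheds 66 MW to N15, N17, N18: 22 each.
    N15: 106+22 = 128 ≤ 140
    N17: 70+22 = 92 ≤ 140
    N18: 40+22 = 62 ≤ 80
  N29 sheds 116 MW to N17: 116 each.
    N17: 92+116 = 208 > 140
Round 3 — N17 trips offline.
  N17 sheds 208 MW to N1, N18: 104 each.
    N1: 10+104 = 114 > 70
    N18: 62+104 = 166 > 80
Round 4 — N1, N18 trip offline.
  N1 sheds 114 MW: no online neighbours, lost.
  N18 sheds 166 MW: no online neighbours, lost.
No further trips.

6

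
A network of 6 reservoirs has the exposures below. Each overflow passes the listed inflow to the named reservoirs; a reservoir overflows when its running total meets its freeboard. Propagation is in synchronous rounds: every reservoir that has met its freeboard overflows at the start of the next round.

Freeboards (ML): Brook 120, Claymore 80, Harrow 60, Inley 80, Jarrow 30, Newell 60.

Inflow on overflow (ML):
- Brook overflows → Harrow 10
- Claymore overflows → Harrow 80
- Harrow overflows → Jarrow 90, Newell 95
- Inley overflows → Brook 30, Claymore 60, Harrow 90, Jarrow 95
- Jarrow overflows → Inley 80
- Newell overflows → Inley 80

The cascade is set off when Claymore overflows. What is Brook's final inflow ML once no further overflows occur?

30

Round 1 — Claymore overflows (initial).
  Harrow: +80 → 80 ≥ 60
Round 2 — Harrow overflows.
  Jarrow: +90 → 90 ≥ 30
  Newell: +95 → 95 ≥ 60
Round 3 — Jarrow, Newell overflow.
  Inley: +80+80 → 160 ≥ 80
Round 4 — Inley overflows.
  Brook: +30 → 30 < 120
No further overflows.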